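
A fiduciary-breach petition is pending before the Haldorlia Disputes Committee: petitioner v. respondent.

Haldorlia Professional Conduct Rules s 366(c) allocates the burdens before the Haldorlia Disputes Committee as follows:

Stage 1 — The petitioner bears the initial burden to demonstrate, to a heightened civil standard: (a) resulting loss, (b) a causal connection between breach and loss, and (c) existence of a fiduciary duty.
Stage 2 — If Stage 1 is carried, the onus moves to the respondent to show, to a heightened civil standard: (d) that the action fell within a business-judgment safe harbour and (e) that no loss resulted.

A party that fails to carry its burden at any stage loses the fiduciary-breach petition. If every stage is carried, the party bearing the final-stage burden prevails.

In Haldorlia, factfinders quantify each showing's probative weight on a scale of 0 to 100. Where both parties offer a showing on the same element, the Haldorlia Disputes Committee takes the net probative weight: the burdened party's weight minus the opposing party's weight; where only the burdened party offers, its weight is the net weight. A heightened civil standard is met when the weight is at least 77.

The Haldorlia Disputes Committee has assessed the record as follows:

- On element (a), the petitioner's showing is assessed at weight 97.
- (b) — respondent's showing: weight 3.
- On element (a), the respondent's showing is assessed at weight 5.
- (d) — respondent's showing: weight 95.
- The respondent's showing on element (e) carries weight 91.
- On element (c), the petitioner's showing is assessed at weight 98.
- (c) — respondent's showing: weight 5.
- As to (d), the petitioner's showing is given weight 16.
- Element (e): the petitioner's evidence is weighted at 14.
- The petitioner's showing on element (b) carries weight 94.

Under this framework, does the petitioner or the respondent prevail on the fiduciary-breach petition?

At Stage 1 the petitioner must meet a heightened civil standard (weight is at least 77): on (a) the weight is 97 less the opposing 5 gives net 92, which does reach 77, so (a) meets the standard; on (b) the weight is 94 less the opposing 3 gives net 91, ≥ 77, so (b) meets the standard; on (c) the weight is 98 less the opposing 5 gives net 93, which does reach 77, so (c) meets the standard.
  Stage 1 carried; the burden shifts to the respondent.
At Stage 2 the respondent must meet a heightened civil standard (weight is at least 77): on (d) the weight is 95 less the opposing 16 gives net 79, which does reach 77, so (d) meets the standard; on (e) the weight is 91 less the opposing 14 gives net 77, ≥ 77, so (e) meets the standard.
  The respondent carries the last stage.
Every stage carried; the respondent prevails.

respondent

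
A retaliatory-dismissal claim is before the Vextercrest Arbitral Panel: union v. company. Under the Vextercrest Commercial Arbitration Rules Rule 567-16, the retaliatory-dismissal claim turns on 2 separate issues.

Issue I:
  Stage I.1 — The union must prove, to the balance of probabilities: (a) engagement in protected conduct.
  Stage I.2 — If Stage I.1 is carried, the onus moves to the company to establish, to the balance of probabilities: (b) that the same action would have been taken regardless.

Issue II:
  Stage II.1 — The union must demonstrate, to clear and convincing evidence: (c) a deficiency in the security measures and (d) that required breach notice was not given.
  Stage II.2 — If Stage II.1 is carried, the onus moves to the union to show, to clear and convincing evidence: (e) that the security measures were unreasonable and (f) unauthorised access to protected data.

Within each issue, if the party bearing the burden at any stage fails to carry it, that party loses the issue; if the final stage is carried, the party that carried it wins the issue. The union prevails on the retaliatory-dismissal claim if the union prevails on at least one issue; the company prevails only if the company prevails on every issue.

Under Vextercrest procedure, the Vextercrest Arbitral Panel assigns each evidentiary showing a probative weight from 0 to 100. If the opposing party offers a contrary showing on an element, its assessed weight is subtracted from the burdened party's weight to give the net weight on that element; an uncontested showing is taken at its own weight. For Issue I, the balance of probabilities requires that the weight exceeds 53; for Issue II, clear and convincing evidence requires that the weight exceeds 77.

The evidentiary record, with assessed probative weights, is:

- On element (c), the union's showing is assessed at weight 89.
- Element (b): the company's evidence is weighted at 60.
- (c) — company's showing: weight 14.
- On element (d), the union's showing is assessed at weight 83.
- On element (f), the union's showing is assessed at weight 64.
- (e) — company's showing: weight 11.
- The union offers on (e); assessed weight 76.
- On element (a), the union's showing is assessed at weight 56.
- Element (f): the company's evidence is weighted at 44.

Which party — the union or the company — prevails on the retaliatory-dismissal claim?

— Issue I —
Stage I.1 (union, the balance of probabilities, weight exceeds 53): (a) 56 > 53 — meets.
  Stage I.1 is satisfied; the onus moves to the company.
Stage I.2 (company, the balance of probabilities, weight exceeds 53): (b) 60 > 53 — meets.
  Stage I.2 carried; the final stage is satisfied.
All stages carried — the company prevails on this issue.
— Issue II —
Stage II.1 (union, clear and convincing evidence, weight exceeds 77): (c) net 89−14=75 ≤ 77 — fails; (d) 83 > 77 — meets.
  Not every element is met, so the union fails to carry Stage II.1.
The company prevails on this issue.
Per-issue: Issue I → company; Issue II → company. The union must prevail on at least one issue; overall, the company prevails.

company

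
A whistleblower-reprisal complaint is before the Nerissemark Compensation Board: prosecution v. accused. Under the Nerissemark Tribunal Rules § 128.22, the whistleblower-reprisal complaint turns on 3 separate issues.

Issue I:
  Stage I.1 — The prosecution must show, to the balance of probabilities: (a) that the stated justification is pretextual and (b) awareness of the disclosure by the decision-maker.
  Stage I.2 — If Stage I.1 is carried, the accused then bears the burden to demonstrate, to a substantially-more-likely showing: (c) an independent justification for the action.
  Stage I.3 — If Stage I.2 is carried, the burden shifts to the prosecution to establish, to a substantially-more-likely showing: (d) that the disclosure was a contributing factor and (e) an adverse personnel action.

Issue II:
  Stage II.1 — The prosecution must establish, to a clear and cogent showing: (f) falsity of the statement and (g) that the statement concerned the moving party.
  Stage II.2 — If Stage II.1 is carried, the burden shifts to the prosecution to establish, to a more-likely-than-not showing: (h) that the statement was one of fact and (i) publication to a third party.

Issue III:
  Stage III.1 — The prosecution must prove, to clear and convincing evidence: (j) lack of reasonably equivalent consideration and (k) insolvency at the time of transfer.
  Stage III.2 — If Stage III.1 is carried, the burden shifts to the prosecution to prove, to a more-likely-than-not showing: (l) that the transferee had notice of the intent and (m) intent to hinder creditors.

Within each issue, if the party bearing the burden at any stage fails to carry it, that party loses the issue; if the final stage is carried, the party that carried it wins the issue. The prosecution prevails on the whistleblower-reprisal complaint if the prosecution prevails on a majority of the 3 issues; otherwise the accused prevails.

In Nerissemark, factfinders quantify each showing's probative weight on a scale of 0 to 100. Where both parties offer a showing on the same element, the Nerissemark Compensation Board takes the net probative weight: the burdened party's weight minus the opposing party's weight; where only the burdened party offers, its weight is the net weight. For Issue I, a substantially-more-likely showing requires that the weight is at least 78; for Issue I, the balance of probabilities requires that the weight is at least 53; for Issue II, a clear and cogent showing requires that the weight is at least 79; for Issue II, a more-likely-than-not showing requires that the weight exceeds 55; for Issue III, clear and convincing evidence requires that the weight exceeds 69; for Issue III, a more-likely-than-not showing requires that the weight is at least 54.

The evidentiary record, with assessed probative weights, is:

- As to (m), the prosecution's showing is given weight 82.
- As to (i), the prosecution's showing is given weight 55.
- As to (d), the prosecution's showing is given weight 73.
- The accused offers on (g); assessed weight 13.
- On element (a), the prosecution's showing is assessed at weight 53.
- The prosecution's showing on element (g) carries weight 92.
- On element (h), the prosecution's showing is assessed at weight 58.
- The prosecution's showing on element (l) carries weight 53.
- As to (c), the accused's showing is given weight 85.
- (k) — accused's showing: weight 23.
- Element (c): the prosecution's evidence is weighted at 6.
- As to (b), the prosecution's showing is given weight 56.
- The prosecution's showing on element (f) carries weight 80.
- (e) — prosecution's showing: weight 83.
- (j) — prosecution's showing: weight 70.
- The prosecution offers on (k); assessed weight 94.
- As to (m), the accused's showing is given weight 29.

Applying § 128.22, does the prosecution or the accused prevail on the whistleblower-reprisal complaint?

— Issue I —
Stage I.1 — burden on prosecution; standard: the balance of probabilities (weight is at least 53).
    (a): 53 ≥ 53 [met]
    (b): 56 ≥ 53 [met]
  Stage I.1 is satisfied; the onus moves to the accused.
Stage I.2 — burden on accused; standard: a substantially-more-likely showing (weight is at least 78).
    (c): 85 − 6 = 79 ≥ 78 [met]
  Stage I.2 carried; the burden shifts to the prosecution.
Stage I.3 — burden on prosecution; standard: a substantially-more-likely showing (weight is at least 78).
    (d): 73 < 78 [not met]
    (e): 83 ≥ 78 [met]
  Not every element is met, so the prosecution fails to carry Stage I.3.
The accused prevails on this issue.
— Issue II —
At Stage II.1 the prosecution must meet a clear and cogent showing (weight is at least 79): on (f) the weight is 80, ≥ 79, so (f) meets the standard; on (g) the weight is 92 less the opposing 13 gives net 79, ≥ 79, so (g) meets the standard.
  All elements met. The prosecution retains the burden for Stage II.2.
At Stage II.2 the prosecution must meet a more-likely-than-not showing (weight exceeds 55): on (h) the weight is 58, which does exceed 55, so (h) meets the standard; on (i) the weight is 55, which does not exceed 55, so (i) does not meet the standard.
  Not every element is met, so the prosecution fails to carry Stage II.2.
So the accused prevails on this issue.
— Issue III —
Stage III.1 — burden on prosecution; standard: clear and convincing evidence (weight exceeds 69).
    (j): 70 > 69 [met]
    (k): 94 − 23 = 71 > 69 [met]
  Stage III.1 carried; the burden remains with the prosecution.
Stage III.2 — burden on prosecution; standard: a more-likely-than-not showing (weight is at least 54).
    (l): 53 < 54 [not met]
    (m): 82 − 29 = 53 < 54 [not met]
  Not every element is met, so the prosecution fails to carry Stage III.2.
The analysis ends at Stage III.2; the accused prevails on this issue.
Per-issue: Issue I → accused; Issue II → accused; Issue III → accused. The prosecution must prevail on a majority of issues; overall, the accused prevails.

accused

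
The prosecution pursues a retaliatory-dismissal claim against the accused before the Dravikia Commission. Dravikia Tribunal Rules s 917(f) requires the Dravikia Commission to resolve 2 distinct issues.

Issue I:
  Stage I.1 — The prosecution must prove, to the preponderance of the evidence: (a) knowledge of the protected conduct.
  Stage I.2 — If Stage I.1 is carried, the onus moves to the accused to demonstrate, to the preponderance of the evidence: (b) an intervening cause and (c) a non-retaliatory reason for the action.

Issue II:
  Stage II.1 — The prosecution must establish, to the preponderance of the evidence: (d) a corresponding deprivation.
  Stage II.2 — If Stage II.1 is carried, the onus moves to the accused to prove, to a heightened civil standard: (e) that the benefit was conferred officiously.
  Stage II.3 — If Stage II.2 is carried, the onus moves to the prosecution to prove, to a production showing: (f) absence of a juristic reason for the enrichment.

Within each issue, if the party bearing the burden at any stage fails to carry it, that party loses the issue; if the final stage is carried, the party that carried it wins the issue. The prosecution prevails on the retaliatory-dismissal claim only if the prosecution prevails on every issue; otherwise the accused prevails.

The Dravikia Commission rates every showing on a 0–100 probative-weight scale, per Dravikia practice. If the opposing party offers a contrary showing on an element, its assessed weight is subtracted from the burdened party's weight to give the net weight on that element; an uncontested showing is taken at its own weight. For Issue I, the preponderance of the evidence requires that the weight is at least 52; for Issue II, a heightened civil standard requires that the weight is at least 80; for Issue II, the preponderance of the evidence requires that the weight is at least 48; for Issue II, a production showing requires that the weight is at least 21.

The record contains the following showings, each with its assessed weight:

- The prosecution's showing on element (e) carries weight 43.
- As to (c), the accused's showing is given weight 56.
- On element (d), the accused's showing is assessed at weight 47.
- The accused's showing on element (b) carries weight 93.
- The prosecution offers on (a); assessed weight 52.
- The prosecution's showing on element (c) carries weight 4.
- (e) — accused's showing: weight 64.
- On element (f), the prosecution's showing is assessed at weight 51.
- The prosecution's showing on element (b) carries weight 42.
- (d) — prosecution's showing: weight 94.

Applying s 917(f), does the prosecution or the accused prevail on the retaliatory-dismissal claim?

accused

— Issue I —
Stage I.1 (prosecution, the preponderance of the evidence, weight is at least 52): (a) 52 ≥ 52 — meets.
  All elements met. The burden passes to the accused.
Stage I.2 (accused, the preponderance of the evidence, weight is at least 52): (b) net 93−42=51 < 52 — fails; (c) net 56−4=52 ≥ 52 — meets.
  Not every element is met, so the accused fails to carry Stage I.2.
The analysis ends at Stage I.2; the prosecution prevails on this issue.
— Issue II —
Stage II.1 — burden on prosecution; standard: the preponderance of the evidence (weight is at least 48).
    (d): 94 − 47 = 47 < 48 [not met]
  Not every element is met, so the prosecution fails to carry Stage II.1.
The analysis ends at Stage II.1; the accused prevails on this issue.
Per-issue: Issue I → prosecution; Issue II → accused. The prosecution must prevail on every issue; overall, the accused prevails.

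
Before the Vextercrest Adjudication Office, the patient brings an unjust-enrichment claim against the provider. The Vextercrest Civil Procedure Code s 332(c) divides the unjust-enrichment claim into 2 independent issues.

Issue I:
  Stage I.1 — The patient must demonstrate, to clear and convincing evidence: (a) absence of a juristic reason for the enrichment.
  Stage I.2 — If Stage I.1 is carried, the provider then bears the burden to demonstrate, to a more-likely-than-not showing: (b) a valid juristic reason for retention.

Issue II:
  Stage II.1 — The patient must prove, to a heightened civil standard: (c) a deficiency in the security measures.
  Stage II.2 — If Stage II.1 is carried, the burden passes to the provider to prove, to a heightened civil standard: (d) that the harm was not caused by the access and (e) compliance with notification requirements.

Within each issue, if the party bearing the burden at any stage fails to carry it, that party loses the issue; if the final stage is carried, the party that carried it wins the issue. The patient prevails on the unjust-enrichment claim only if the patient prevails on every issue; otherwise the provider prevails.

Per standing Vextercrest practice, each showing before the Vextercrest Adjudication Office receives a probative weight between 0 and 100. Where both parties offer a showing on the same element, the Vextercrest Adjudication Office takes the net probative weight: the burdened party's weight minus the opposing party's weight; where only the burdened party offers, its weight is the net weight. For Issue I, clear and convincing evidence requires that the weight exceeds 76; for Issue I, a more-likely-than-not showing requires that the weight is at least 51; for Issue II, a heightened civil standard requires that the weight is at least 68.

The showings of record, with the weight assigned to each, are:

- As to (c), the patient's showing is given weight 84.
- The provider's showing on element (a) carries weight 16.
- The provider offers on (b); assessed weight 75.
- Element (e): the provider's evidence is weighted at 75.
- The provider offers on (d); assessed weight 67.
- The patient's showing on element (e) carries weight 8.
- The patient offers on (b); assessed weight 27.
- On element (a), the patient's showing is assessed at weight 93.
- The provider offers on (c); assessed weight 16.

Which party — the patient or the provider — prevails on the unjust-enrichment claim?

— Issue I —
Stage I.1 (patient, clear and convincing evidence, weight exceeds 76): (a) net 93−16=77 > 76 — meets.
  Stage I.1 is satisfied; the onus moves to the provider.
Stage I.2 (provider, a more-likely-than-not showing, weight is at least 51): (b) net 75−27=48 < 51 — fails.
  Not every element is met, so the provider fails to carry Stage I.2.
So the patient prevails on this issue.
— Issue II —
Stage II.1 (patient, a heightened civil standard, weight is at least 68): (c) net 84−16=68 ≥ 68 — meets.
  All elements met. The burden passes to the provider.
Stage II.2 (provider, a heightened civil standard, weight is at least 68): (d) 67 < 68 — fails; (e) net 75−8=67 < 68 — fails.
  Not every element is met, so the provider fails to carry Stage II.2.
The patient prevails on this issue.
Per-issue: Issue I → patient; Issue II → patient. The patient must prevail on every issue; overall, the patient prevails.

patient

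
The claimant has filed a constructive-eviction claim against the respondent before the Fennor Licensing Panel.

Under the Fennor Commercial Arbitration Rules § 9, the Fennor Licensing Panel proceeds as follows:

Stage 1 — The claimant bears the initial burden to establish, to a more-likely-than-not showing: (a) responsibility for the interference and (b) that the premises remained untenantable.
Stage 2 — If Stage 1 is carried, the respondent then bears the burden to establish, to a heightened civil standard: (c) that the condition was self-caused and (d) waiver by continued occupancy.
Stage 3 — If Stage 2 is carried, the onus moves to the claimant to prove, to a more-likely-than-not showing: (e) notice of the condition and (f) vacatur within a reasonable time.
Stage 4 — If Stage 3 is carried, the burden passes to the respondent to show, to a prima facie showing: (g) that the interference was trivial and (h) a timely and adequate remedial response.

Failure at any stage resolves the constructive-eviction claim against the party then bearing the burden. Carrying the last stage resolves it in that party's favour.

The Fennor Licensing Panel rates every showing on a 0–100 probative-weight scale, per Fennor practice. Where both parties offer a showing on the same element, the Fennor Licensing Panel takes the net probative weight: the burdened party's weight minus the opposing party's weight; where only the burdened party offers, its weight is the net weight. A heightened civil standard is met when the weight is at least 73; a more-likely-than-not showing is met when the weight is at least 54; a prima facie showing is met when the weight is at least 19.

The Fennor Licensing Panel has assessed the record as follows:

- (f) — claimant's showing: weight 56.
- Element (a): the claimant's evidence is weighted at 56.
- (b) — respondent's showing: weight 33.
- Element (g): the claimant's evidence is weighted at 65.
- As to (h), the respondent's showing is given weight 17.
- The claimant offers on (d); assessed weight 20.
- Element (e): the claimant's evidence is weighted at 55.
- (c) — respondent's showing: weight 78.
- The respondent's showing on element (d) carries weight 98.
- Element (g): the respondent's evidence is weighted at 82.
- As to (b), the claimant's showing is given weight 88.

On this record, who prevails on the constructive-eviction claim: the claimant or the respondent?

claimant

Stage 1 — burden on claimant; standard: a more-likely-than-not showing (weight is at least 54).
    (a): 56 ≥ 54 [met]
    (b): 88 − 33 = 55 ≥ 54 [met]
  Stage 1 is satisfied; the onus moves to the respondent.
Stage 2 — burden on respondent; standard: a heightened civil standard (weight is at least 73).
    (c): 78 ≥ 73 [met]
    (d): 98 − 20 = 78 ≥ 73 [met]
  The respondent carries Stage 2; the claimant now bears the burden.
Stage 3 — burden on claimant; standard: a more-likely-than-not showing (weight is at least 54).
    (e): 55 ≥ 54 [met]
    (f): 56 ≥ 54 [met]
  Stage 3 carried; the burden shifts to the respondent.
Stage 4 — burden on respondent; standard: a prima facie showing (weight is at least 19).
    (g): 82 − 65 = 17 < 19 [not met]
    (h): 17 < 19 [not met]
  Stage 4 not carried; the respondent fails its burden.
The analysis ends at Stage 4; the claimant prevails.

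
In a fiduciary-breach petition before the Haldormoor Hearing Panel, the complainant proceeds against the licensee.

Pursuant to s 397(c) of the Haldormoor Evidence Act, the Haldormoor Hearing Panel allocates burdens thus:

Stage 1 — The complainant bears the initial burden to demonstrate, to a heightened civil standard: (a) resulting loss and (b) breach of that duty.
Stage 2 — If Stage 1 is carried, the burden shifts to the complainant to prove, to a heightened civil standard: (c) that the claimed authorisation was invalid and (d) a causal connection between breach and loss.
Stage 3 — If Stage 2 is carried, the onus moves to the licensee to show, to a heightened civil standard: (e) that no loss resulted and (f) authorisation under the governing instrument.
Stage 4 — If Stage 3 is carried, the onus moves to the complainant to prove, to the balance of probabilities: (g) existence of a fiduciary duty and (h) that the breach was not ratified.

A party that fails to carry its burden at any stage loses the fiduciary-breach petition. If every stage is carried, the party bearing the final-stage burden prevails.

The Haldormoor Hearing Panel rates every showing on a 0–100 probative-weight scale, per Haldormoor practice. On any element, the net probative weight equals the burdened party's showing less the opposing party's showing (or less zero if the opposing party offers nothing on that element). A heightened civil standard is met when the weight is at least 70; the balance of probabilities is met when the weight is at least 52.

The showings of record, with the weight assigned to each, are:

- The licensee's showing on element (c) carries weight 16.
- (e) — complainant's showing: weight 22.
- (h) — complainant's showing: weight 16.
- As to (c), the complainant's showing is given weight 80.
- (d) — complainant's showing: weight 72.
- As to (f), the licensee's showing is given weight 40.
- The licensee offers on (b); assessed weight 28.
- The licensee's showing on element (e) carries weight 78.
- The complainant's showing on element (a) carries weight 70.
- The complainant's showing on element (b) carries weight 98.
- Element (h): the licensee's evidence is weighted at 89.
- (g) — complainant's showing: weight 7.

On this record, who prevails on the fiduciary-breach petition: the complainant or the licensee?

licensee

At Stage 1 the complainant must meet a heightened civil standard (weight is at least 70): on (a) the weight is 70, which does reach 70, so (a) meets the standard; on (b) the weight is 98 less the opposing 28 gives net 70, ≥ 70, so (b) meets the standard.
  Stage 1 carried; the burden remains with the complainant.
At Stage 2 the complainant must meet a heightened civil standard (weight is at least 70): on (c) the weight is 80 less the opposing 16 gives net 64, < 70, so (c) does not meet the standard; on (d) the weight is 72, which does reach 70, so (d) meets the standard.
  Stage 2 not carried; the complainant fails its burden.
The analysis ends at Stage 2; the licensee prevails.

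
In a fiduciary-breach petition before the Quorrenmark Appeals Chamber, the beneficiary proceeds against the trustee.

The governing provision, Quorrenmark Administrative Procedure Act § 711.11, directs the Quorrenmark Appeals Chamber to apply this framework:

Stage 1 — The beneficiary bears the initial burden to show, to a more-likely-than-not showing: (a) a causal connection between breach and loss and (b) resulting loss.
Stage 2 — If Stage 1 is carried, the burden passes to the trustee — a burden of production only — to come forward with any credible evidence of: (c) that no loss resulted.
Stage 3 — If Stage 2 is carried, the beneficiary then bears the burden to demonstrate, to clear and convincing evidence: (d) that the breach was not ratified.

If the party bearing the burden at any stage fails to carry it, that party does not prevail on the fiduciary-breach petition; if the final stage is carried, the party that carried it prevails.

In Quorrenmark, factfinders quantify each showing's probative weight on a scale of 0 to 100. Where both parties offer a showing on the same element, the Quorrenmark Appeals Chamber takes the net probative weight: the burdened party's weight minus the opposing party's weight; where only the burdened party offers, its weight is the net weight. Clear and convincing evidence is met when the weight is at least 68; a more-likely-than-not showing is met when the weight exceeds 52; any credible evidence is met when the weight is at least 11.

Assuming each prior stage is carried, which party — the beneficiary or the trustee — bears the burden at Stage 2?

trustee

Stage 2's rule assigns the burden to the trustee (to any credible evidence).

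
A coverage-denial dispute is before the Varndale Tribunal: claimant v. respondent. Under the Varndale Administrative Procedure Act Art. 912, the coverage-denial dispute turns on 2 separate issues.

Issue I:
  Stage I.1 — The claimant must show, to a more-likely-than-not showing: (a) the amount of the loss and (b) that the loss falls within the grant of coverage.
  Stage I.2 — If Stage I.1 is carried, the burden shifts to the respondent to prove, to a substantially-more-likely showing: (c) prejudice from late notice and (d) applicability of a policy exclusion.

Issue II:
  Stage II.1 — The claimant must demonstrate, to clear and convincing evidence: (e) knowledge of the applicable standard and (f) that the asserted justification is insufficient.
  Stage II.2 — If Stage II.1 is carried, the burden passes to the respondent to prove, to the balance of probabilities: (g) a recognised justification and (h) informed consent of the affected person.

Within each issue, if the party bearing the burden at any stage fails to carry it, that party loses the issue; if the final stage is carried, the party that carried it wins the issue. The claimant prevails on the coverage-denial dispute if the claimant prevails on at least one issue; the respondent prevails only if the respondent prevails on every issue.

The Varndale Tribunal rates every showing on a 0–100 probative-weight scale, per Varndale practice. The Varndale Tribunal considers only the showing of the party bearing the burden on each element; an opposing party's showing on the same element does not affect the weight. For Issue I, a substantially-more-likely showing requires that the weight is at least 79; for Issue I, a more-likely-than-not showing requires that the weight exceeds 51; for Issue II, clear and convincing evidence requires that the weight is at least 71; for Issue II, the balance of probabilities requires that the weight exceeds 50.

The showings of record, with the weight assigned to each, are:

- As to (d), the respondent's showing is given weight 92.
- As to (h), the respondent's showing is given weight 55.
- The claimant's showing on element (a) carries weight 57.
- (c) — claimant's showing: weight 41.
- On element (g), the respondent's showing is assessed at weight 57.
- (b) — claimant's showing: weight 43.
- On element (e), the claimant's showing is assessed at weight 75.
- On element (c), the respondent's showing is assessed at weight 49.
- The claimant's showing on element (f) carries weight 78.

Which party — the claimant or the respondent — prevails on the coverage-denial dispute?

— Issue I —
Stage I.1 — burden on claimant; standard: a more-likely-than-not showing (weight exceeds 51).
    (a): 57 > 51 [met]
    (b): 43 ≤ 51 [not met]
  The claimant does not carry Stage I.1.
The analysis ends at Stage I.1; the respondent prevails on this issue.
— Issue II —
Stage II.1 (claimant, clear and convincing evidence, weight is at least 71): (e) 75 ≥ 71 — meets; (f) 78 ≥ 71 — meets.
  All elements met. The burden passes to the respondent.
Stage II.2 (respondent, the balance of probabilities, weight exceeds 50): (g) 57 > 50 — meets; (h) 55 > 50 — meets.
  The respondent carries the last stage.
With every stage satisfied, the respondent prevails on this issue.
Per-issue: Issue I → respondent; Issue II → respondent. The claimant must prevail on at least one issue; overall, the respondent prevails.

respondent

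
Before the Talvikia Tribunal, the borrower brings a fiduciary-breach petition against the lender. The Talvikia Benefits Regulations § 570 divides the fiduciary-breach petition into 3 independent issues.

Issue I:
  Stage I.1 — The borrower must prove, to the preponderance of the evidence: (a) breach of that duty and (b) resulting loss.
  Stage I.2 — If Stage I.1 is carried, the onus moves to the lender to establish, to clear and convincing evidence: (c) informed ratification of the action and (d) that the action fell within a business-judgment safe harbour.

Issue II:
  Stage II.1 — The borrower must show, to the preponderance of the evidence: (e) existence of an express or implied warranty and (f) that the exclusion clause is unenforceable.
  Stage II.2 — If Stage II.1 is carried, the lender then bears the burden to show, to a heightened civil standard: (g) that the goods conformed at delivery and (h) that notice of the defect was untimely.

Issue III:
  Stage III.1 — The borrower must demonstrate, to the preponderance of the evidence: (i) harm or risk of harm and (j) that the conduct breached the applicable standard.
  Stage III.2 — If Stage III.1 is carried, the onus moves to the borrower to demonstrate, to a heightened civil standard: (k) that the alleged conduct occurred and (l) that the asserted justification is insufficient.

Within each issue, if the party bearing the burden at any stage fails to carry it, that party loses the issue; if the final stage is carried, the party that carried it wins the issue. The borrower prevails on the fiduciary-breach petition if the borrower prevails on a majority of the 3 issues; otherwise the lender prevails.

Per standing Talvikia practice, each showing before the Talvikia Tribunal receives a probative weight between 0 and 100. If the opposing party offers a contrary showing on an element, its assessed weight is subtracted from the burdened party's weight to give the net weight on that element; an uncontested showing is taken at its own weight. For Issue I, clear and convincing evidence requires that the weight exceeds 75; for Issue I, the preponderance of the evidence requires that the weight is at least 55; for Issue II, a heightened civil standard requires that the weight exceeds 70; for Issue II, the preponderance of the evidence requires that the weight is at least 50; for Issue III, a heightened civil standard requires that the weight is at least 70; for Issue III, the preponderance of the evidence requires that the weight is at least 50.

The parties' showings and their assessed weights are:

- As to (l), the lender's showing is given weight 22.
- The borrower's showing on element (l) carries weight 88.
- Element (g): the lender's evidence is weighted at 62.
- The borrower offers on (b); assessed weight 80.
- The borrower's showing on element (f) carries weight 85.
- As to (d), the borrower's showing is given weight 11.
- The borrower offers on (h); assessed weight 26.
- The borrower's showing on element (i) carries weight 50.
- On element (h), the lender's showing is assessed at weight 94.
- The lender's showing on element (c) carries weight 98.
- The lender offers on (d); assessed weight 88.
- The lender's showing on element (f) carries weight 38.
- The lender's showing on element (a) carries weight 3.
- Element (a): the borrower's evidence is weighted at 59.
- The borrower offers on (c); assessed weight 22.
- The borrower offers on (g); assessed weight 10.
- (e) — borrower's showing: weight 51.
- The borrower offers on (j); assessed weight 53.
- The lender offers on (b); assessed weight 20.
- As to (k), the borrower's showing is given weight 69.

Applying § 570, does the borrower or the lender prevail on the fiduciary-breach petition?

lender

— Issue I —
Stage I.1 — burden on borrower; standard: the preponderance of the evidence (weight is at least 55).
    (a): 59 − 3 = 56 ≥ 55 [met]
    (b): 80 − 20 = 60 ≥ 55 [met]
  The borrower carries Stage I.1; the lender now bears the burden.
Stage I.2 — burden on lender; standard: clear and convincing evidence (weight exceeds 75).
    (c): 98 − 22 = 76 > 75 [met]
    (d): 88 − 11 = 77 > 75 [met]
  The lender carries the last stage.
Every stage carried; the lender prevails on this issue.
— Issue II —
At Stage II.1 the borrower must meet the preponderance of the evidence (weight is at least 50): on (e) the weight is 51, which does reach 50, so (e) meets the standard; on (f) the weight is 85 less the opposing 38 gives net 47, < 50, so (f) does not meet the standard.
  The borrower does not carry Stage II.1.
The lender prevails on this issue.
— Issue III —
Stage III.1 — burden on borrower; standard: the preponderance of the evidence (weight is at least 50).
    (i): 50 ≥ 50 [met]
    (j): 53 ≥ 50 [met]
  All elements met. The borrower retains the burden for Stage III.2.
Stage III.2 — burden on borrower; standard: a heightened civil standard (weight is at least 70).
    (k): 69 < 70 [not met]
    (l): 88 − 22 = 66 < 70 [not met]
  Not every element is met, so the borrower fails to carry Stage III.2.
The lender prevails on this issue.
Per-issue: Issue I → lender; Issue II → lender; Issue III → lender. The borrower must prevail on a majority of issues; overall, the lender prevails.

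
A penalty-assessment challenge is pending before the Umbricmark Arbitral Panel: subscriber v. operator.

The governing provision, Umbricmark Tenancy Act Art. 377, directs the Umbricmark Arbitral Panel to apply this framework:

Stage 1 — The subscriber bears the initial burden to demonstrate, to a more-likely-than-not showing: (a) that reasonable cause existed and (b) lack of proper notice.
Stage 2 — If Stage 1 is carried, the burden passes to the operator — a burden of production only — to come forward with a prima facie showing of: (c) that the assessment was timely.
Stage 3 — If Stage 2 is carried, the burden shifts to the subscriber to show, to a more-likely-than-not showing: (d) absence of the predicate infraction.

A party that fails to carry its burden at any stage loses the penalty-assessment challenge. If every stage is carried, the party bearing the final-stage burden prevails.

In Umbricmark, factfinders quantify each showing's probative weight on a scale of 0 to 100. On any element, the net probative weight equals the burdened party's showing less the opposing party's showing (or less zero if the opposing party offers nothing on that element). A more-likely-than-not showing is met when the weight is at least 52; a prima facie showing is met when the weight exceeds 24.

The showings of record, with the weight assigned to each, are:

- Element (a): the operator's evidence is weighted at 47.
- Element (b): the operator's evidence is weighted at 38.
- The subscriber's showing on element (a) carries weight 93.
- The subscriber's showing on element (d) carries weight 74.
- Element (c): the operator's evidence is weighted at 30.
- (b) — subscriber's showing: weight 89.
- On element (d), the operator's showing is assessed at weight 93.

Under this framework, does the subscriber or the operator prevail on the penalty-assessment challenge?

At Stage 1 the subscriber must meet a more-likely-than-not showing (weight is at least 52): on (a) the weight is 93 less the opposing 47 gives net 46, < 52, so (a) does not meet the standard; on (b) the weight is 89 less the opposing 38 gives net 51, < 52, so (b) does not meet the standard.
  The subscriber does not carry Stage 1.
The operator prevails.

operator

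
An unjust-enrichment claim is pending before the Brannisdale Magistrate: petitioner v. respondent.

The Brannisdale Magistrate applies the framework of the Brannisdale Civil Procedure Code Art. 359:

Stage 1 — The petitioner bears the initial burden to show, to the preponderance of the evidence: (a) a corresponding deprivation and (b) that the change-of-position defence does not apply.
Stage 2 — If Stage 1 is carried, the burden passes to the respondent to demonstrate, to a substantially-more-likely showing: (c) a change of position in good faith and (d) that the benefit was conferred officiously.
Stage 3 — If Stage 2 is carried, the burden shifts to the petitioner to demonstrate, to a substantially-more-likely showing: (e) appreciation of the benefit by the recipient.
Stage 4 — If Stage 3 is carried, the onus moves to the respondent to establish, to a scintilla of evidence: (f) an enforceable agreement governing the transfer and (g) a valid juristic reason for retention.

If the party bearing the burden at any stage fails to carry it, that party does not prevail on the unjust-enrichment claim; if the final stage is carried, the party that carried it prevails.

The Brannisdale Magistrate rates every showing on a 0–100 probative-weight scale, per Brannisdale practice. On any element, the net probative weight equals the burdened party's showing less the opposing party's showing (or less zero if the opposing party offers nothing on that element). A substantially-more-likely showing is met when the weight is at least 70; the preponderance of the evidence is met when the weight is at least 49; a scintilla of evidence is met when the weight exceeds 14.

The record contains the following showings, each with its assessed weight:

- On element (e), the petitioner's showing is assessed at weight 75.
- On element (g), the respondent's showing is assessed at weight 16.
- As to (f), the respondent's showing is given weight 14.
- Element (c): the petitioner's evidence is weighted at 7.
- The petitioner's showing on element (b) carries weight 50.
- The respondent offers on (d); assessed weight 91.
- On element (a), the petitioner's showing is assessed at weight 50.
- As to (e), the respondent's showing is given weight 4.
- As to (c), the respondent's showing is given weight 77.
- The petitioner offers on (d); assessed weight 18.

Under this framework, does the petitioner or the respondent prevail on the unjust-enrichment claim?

Stage 1 (petitioner, the preponderance of the evidence, weight is at least 49): (a) 50 ≥ 49 — meets; (b) 50 ≥ 49 — meets.
  All elements met. The burden passes to the respondent.
Stage 2 (respondent, a substantially-more-likely showing, weight is at least 70): (c) net 77−7=70 ≥ 70 — meets; (d) net 91−18=73 ≥ 70 — meets.
  The respondent carries Stage 2; the petitioner now bears the burden.
Stage 3 (petitioner, a substantially-more-likely showing, weight is at least 70): (e) net 75−4=71 ≥ 70 — meets.
  Stage 3 carried; the burden shifts to the respondent.
Stage 4 (respondent, a scintilla of evidence, weight exceeds 14): (f) 14 ≤ 14 — fails; (g) 16 > 14 — meets.
  Stage 4 not carried; the respondent fails its burden.
The analysis ends at Stage 4; the petitioner prevails.

petitioner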